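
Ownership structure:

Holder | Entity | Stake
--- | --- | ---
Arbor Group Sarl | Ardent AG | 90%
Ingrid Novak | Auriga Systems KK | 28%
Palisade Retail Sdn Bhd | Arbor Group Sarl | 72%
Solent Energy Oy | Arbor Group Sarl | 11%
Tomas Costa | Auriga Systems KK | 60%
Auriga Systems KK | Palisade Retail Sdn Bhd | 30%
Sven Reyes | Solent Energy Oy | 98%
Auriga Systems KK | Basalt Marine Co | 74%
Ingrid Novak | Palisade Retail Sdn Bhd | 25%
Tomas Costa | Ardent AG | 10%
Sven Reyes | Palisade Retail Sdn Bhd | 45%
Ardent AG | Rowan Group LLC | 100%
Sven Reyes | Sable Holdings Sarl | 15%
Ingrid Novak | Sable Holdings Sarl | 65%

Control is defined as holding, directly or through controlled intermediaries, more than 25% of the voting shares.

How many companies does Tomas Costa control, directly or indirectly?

6

Tomas holds 60% of Auriga, so Tomas controls Auriga.
Auriga holds 30% of Palisade, so Tomas controls Palisade.
Palisade holds 72% of Arbor, so Tomas controls Arbor.
Arbor and Tomas together hold 90% + 10% = 100% of Ardent, so Tomas controls Ardent.
Auriga holds 74% of Basalt, so Tomas controls Basalt.
Ardent holds 100% of Rowan, so Tomas controls Rowan.
No other company's threshold is met.
Tomas controls 6 companies.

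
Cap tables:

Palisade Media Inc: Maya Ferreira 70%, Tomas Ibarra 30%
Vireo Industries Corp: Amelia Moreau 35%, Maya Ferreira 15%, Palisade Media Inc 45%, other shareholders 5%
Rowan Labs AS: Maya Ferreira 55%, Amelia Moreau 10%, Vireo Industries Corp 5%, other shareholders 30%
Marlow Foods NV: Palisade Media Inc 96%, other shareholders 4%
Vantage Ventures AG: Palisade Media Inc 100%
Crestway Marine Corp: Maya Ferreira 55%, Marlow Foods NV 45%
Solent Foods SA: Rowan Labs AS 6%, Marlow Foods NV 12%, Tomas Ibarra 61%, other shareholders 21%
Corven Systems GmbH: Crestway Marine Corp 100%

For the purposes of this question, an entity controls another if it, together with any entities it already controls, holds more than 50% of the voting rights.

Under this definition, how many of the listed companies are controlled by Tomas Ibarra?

Tomas holds 61% of Solent, so Tomas controls Solent.
No other company's threshold is met.
Tomas controls 1 company.

1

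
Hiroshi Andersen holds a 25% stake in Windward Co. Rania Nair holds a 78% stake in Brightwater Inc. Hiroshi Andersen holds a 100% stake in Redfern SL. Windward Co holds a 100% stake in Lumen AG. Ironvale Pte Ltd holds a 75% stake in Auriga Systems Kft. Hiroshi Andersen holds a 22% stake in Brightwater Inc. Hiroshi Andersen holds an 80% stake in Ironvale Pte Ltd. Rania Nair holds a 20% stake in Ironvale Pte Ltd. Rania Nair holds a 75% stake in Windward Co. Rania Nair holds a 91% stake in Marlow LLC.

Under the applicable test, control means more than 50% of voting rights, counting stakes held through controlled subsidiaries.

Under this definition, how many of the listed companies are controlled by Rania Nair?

4

Rania holds 75% of Windward, so Rania controls Windward.
Rania holds 78% of Brightwater, so Rania controls Brightwater.
Windward holds 100% of Lumen, so Rania controls Lumen.
Rania holds 91% of Marlow, so Rania controls Marlow.
No other company's threshold is met.
Rania controls 4 companies.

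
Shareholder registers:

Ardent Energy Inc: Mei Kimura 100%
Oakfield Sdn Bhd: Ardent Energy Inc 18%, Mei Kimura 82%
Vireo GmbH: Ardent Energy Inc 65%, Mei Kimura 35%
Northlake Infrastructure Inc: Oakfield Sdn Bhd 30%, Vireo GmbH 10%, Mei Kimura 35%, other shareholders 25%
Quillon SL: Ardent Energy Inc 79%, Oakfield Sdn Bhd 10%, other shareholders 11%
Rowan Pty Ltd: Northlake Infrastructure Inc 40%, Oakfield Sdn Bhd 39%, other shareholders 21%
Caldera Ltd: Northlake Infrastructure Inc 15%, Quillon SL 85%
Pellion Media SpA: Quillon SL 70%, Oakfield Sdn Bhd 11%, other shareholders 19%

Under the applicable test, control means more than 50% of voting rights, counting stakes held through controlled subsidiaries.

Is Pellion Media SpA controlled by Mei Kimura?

Yes

Mei holds 100% of Ardent, so Mei controls Ardent.
Ardent and Mei together hold 18% + 82% = 100% of Oakfield, so Mei controls Oakfield.
Ardent and Oakfield together hold 79% + 10% = 89% of Quillon, so Mei controls Quillon.
Quillon and Oakfield together hold 70% + 11% = 81% of Pellion, so Mei controls Pellion.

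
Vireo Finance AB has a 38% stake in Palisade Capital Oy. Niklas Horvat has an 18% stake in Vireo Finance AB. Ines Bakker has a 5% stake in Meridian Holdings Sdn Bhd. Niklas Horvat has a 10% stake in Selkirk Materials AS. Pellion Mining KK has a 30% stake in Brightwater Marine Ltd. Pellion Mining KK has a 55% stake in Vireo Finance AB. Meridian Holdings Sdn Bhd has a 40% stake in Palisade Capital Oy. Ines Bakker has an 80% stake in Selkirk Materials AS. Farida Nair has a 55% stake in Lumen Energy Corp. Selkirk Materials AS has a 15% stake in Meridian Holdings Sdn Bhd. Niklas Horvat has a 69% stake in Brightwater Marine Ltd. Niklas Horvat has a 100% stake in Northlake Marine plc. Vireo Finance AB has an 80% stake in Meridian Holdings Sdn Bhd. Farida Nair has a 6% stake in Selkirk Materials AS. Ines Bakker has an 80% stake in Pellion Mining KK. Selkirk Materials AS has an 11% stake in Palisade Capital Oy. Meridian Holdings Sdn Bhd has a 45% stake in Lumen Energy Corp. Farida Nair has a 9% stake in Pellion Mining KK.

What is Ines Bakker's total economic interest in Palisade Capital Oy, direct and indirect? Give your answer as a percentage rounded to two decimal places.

Ines reaches Palisade along 5 paths.
Via Selkirk → Meridian: 80% × 15% × 40% = 4.8%.
Via Pellion → Vireo → Meridian: 80% × 55% × 80% × 40% = 14.08%.
Via Meridian: 5% × 40% = 2%.
Via Pellion → Vireo: 80% × 55% × 38% = 16.72%.
Via Selkirk: 80% × 11% = 8.8%.
Total: 4.8% + 14.08% + 2% + 16.72% + 8.8% = 46.4%.
Rounded: 46.40%.

46.40%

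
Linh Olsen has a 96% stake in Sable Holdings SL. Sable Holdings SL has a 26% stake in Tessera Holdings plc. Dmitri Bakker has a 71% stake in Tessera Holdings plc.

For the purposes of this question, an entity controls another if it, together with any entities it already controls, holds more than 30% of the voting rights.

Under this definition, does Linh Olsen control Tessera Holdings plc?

No

Linh holds 96% of Sable, so Linh controls Sable.
In Tessera, Linh's side holds only 26%, not > 30%.
So Linh does not control Tessera.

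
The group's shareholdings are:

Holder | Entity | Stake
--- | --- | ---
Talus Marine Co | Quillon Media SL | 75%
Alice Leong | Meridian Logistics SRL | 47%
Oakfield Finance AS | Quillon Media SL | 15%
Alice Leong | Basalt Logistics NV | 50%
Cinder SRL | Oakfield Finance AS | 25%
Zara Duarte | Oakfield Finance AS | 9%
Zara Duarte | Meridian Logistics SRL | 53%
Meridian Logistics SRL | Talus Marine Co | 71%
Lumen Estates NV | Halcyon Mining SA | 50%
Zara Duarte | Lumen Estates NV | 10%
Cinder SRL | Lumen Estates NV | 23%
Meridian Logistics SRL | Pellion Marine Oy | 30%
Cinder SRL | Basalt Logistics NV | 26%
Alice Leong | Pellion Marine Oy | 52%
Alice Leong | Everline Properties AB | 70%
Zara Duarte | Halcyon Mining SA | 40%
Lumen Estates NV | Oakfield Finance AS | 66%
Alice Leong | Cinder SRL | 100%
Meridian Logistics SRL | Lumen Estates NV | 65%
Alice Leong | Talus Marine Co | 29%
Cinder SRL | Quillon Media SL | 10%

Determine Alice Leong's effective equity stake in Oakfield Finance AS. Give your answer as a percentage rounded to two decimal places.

Alice reaches Oakfield along 3 paths.
Via Cinder: 100% × 25% = 25%.
Via Meridian → Lumen: 47% × 65% × 66% = 20.163%.
Via Cinder → Lumen: 100% × 23% × 66% = 15.18%.
Total: 25% + 20.163% + 15.18% = 60.343%.
Rounded: 60.34%.

60.34%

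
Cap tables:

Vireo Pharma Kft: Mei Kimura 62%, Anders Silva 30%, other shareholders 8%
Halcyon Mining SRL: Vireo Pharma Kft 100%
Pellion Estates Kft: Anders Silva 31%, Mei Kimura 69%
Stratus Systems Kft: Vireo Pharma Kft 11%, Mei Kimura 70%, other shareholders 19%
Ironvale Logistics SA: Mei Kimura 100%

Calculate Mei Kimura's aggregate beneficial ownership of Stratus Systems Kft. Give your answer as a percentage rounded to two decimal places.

Mei reaches Stratus along 2 paths.
Via Vireo: 62% × 11% = 6.82%.
Direct stake: 70% = 70%.
Total: 6.82% + 70% = 76.82%.

76.82%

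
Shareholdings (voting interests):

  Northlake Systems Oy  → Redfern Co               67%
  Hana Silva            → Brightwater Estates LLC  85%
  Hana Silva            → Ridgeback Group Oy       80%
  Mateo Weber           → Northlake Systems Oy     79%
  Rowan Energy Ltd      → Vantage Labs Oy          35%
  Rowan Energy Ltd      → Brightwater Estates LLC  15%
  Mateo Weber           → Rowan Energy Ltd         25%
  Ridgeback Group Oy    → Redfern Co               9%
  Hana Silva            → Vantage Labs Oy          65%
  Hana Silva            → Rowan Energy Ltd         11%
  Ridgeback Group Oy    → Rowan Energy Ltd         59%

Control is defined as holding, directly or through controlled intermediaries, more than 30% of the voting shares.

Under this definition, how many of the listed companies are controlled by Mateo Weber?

2

Mateo holds 79% of Northlake, so Mateo controls Northlake.
Northlake holds 67% of Redfern, so Mateo controls Redfern.
No other company's threshold is met.
Mateo controls 2 companies.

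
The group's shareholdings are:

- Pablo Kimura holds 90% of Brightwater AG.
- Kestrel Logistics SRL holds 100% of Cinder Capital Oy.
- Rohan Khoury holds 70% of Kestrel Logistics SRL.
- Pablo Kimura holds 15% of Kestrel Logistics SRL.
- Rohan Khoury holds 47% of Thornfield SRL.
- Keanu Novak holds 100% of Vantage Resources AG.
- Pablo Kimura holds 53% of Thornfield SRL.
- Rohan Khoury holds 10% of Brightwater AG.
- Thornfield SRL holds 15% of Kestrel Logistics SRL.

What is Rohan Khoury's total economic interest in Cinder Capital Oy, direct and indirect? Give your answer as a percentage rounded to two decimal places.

Rohan reaches Cinder along 2 paths.
Via Thornfield → Kestrel: 47% × 15% × 100% = 7.05%.
Via Kestrel: 70% × 100% = 70%.
Total: 7.05% + 70% = 77.05%.

77.05%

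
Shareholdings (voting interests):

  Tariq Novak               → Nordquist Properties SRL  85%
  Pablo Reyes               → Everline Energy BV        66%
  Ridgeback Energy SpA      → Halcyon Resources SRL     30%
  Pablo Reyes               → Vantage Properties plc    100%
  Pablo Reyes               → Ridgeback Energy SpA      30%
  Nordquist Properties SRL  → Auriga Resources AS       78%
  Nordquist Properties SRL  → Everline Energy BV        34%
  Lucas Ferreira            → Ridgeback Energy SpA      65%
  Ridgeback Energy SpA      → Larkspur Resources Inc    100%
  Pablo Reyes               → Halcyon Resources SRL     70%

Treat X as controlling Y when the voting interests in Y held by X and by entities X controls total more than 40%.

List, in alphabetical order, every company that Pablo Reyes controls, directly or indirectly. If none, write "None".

Everline Energy BV, Halcyon Resources SRL, Vantage Properties plc

Pablo holds 70% of Halcyon, so Pablo controls Halcyon.
Pablo holds 66% of Everline, so Pablo controls Everline.
Pablo holds 100% of Vantage, so Pablo controls Vantage.
No other company's threshold is met.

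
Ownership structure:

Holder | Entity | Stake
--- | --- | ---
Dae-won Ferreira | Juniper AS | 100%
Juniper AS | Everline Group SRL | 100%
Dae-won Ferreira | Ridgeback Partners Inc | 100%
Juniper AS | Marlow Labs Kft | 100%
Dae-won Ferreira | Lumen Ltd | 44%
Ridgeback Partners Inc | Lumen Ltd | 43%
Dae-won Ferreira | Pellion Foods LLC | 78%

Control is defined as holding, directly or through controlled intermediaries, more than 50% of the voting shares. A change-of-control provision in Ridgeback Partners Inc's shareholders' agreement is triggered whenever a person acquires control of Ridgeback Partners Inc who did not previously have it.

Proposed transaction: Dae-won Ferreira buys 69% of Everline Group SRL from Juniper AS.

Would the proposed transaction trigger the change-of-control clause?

The purchase adds only to Dae-won's holdings (Juniper's stake shrinks), so Dae-won is the only person who could newly come to control Ridgeback.
Dae-won holds 100% of Ridgeback, so Dae-won controls Ridgeback.
So Dae-won already controls Ridgeback before the transaction.
After the purchase, Dae-won holds 69% of Everline directly, and Juniper's stake falls to 31%.
Dae-won controlled Ridgeback already, so this is not a new person acquiring control; every other person's position is unchanged or reduced.
No new person acquires control, so the clause is not triggered.

No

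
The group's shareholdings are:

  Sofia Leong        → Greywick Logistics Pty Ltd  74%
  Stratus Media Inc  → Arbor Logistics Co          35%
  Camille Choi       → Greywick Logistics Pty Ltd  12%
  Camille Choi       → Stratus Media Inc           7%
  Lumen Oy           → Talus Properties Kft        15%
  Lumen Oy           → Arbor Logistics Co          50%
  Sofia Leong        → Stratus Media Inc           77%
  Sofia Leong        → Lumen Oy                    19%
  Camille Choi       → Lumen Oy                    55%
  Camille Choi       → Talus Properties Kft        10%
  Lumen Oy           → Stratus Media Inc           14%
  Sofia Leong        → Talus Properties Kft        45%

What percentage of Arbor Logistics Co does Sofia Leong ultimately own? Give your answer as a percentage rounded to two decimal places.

37.38%

Sofia reaches Arbor along 3 paths.
Via Lumen: 19% × 50% = 9.5%.
Via Lumen → Stratus: 19% × 14% × 35% = 0.931%.
Via Stratus: 77% × 35% = 26.95%.
Total: 9.5% + 0.931% + 26.95% = 37.381%.
Rounded: 37.38%.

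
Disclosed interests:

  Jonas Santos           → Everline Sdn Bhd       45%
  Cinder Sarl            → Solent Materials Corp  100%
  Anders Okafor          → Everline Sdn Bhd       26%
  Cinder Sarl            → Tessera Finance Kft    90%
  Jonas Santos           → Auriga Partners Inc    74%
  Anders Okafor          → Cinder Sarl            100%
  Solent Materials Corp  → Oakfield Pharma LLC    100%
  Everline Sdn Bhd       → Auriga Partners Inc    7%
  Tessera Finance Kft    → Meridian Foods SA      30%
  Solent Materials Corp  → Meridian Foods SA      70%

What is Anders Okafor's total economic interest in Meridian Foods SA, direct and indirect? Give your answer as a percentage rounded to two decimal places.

97.00%

Anders reaches Meridian along 2 paths.
Via Cinder → Tessera: 100% × 90% × 30% = 27%.
Via Cinder → Solent: 100% × 100% × 70% = 70%.
Total: 27% + 70% = 97%.
Rounded: 97.00%.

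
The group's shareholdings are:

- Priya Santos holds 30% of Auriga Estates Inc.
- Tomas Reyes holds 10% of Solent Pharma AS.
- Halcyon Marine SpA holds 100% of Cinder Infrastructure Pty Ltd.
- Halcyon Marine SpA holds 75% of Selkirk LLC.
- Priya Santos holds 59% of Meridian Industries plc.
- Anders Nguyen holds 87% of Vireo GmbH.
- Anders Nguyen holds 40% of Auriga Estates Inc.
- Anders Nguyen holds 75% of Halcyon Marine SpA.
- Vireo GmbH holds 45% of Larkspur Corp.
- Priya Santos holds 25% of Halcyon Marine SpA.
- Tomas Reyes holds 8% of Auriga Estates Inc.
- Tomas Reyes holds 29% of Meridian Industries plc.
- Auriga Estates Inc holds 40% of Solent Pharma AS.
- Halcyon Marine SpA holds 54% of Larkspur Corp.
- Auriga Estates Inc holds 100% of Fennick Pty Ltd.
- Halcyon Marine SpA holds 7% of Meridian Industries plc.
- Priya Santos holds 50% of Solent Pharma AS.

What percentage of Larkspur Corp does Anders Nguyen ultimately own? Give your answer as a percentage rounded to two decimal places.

Anders reaches Larkspur along 2 paths.
Via Vireo: 87% × 45% = 39.15%.
Via Halcyon: 75% × 54% = 40.5%.
Total: 39.15% + 40.5% = 79.65%.

79.65%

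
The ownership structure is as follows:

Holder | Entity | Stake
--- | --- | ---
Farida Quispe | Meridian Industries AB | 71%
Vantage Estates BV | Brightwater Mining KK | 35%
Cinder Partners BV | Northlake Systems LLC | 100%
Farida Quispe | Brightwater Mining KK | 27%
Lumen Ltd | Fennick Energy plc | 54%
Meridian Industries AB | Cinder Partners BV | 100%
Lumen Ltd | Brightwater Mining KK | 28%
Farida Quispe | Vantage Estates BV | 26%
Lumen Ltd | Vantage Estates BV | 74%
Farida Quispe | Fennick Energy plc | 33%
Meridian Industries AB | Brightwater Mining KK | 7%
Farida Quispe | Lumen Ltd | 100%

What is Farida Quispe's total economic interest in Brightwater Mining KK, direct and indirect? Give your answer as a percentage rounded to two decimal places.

Farida reaches Brightwater along 5 paths.
Direct stake: 27% = 27%.
Via Lumen: 100% × 28% = 28%.
Via Vantage: 26% × 35% = 9.1%.
Via Lumen → Vantage: 100% × 74% × 35% = 25.9%.
Via Meridian: 71% × 7% = 4.97%.
Total: 27% + 28% + 9.1% + 25.9% + 4.97% = 94.97%.

94.97%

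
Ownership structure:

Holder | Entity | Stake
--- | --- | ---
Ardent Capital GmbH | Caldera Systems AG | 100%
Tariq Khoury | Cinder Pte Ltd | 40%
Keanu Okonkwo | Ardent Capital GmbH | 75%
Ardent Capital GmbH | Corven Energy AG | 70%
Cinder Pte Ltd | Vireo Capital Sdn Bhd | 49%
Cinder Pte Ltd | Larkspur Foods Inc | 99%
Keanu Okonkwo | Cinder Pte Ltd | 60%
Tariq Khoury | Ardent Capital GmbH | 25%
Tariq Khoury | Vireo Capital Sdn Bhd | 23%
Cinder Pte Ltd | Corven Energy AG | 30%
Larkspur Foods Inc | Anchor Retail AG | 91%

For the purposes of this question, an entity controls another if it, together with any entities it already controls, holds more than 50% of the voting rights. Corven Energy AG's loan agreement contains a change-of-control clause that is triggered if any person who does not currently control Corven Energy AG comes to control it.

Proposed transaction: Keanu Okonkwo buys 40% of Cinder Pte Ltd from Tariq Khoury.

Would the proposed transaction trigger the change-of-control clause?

No

The purchase adds only to Keanu's holdings (Tariq's stake shrinks), so Keanu is the only person who could newly come to control Corven.
Keanu holds 60% of Cinder, so Keanu controls Cinder.
Keanu holds 75% of Ardent, so Keanu controls Ardent.
Cinder and Ardent together hold 30% + 70% = 100% of Corven, so Keanu controls Corven.
So Keanu already controls Corven before the transaction.
After the purchase, Keanu's direct stake in Cinder rises to 60% + 40% = 100%, and Tariq's stake falls to 0%.
Keanu controlled Corven already, so this is not a new person acquiring control; every other person's position is unchanged or reduced.
No new person acquires control, so the clause is not triggered.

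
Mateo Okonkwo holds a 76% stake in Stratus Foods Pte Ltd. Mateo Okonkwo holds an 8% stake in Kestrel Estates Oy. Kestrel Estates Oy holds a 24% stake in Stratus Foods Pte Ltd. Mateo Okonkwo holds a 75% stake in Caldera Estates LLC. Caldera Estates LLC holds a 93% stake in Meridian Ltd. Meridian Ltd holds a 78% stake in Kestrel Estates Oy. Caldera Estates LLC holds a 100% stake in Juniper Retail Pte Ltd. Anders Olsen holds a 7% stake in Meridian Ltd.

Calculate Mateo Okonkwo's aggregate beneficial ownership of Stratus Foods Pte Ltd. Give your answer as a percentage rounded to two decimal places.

Mateo reaches Stratus along 3 paths.
Direct stake: 76% = 76%.
Via Caldera → Meridian → Kestrel: 75% × 93% × 78% × 24% = 13.0572%.
Via Kestrel: 8% × 24% = 1.92%.
Total: 76% + 13.0572% + 1.92% = 90.9772%.
Rounded: 90.98%.

90.98%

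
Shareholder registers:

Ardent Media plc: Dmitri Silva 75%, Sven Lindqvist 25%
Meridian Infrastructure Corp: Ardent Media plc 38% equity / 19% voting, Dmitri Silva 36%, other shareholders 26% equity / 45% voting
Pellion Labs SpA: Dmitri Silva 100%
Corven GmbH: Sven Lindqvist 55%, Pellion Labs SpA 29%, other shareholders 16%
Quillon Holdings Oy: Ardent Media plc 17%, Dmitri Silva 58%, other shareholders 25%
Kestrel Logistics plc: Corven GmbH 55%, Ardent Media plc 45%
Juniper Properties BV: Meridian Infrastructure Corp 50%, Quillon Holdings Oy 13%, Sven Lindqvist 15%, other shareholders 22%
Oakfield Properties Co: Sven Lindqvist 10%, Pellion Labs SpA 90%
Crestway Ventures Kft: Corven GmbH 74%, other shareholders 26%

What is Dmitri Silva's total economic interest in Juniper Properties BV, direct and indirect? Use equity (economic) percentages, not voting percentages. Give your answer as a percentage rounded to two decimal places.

Dmitri reaches Juniper along 4 paths.
Via Ardent → Meridian: 75% × 38% × 50% = 14.25%.
Via Meridian: 36% × 50% = 18%.
Via Ardent → Quillon: 75% × 17% × 13% = 1.6575%.
Via Quillon: 58% × 13% = 7.54%.
Total: 14.25% + 18% + 1.6575% + 7.54% = 41.4475%.
Rounded: 41.45%.

41.45%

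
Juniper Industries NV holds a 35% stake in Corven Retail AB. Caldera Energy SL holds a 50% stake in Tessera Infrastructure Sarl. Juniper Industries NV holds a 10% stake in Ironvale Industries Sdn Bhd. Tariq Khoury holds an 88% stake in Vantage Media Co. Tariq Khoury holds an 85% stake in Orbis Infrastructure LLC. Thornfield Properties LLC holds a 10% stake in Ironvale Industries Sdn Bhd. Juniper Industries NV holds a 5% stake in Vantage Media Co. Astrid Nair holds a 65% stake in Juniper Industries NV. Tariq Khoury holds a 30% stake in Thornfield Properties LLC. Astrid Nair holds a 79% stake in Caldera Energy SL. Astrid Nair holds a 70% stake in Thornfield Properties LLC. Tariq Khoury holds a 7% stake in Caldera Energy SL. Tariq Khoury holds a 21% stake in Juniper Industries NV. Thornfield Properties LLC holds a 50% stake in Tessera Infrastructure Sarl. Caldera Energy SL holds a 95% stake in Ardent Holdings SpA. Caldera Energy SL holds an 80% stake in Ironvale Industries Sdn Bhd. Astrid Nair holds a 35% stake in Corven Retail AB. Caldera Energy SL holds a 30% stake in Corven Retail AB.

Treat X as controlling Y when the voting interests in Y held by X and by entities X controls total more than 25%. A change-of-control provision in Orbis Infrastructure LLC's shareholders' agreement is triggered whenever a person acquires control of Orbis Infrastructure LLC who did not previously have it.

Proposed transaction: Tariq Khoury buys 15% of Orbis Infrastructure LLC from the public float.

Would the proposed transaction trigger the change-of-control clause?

The purchase changes only Tariq's holdings, so Tariq is the only person who could newly come to control Orbis.
Tariq holds 85% of Orbis, so Tariq controls Orbis.
So Tariq already controls Orbis before the transaction.
After the purchase, Tariq's direct stake in Orbis rises to 85% + 15% = 100%.
Tariq controlled Orbis already, so this is not a new person acquiring control; every other person's position is unchanged or reduced.
No new person acquires control, so the clause is not triggered.

No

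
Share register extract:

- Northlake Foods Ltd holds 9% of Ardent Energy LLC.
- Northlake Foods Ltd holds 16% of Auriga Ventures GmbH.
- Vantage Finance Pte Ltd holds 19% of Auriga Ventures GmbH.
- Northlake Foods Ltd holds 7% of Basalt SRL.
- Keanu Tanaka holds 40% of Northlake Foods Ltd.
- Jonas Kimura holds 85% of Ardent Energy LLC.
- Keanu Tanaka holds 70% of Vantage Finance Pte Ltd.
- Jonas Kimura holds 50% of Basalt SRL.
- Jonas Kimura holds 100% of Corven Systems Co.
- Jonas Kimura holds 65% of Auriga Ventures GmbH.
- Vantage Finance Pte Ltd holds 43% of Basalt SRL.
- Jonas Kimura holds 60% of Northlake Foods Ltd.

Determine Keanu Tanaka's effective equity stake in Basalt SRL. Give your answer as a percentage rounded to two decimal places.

32.90%

Keanu reaches Basalt along 2 paths.
Via Vantage: 70% × 43% = 30.1%.
Via Northlake: 40% × 7% = 2.8%.
Total: 30.1% + 2.8% = 32.9%.
Rounded: 32.90%.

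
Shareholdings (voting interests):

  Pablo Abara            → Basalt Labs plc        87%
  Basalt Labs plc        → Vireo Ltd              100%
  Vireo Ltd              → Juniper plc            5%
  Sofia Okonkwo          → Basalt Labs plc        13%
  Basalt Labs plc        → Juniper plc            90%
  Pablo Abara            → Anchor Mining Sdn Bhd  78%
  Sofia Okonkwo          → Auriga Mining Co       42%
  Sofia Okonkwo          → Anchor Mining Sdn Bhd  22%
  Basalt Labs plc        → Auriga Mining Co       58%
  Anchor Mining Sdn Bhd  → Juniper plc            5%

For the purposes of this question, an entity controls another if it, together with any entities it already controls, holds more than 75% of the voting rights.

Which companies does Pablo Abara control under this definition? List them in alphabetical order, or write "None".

Pablo holds 78% of Anchor, so Pablo controls Anchor.
Pablo holds 87% of Basalt, so Pablo controls Basalt.
Basalt holds 100% of Vireo, so Pablo controls Vireo.
Vireo and Anchor and Basalt together hold 5% + 5% + 90% = 100% of Juniper, so Pablo controls Juniper.
No other company's threshold is met.

Anchor Mining Sdn Bhd, Basalt Labs plc, Juniper plc, Vireo Ltd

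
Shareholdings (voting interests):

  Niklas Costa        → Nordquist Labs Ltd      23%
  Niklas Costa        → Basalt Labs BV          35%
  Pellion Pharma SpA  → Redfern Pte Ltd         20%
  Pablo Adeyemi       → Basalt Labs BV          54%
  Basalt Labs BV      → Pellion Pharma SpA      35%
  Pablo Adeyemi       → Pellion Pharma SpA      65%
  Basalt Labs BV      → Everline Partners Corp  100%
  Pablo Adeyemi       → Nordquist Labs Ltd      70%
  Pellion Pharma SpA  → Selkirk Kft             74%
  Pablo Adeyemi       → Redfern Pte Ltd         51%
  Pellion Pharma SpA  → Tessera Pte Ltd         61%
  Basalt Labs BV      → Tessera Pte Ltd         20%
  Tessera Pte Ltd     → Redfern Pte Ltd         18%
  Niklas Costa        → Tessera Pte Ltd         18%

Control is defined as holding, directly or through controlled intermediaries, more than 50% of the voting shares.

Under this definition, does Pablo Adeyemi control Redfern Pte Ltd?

Yes

Pablo holds 54% of Basalt, so Pablo controls Basalt.
Basalt and Pablo together hold 35% + 65% = 100% of Pellion, so Pablo controls Pellion.
Pellion and Basalt together hold 61% + 20% = 81% of Tessera, so Pablo controls Tessera.
Pellion and Pablo and Tessera together hold 20% + 51% + 18% = 89% of Redfern, so Pablo controls Redfern.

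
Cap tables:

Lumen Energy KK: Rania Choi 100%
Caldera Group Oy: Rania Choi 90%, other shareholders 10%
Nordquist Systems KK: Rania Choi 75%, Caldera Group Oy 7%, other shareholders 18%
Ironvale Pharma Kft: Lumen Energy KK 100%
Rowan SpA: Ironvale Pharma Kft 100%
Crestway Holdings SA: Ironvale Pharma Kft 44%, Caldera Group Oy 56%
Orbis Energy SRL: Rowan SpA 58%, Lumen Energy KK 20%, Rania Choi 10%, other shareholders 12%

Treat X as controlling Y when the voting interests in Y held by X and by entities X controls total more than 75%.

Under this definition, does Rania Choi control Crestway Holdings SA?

Yes

Rania holds 90% of Caldera, so Rania controls Caldera.
Rania holds 100% of Lumen, so Rania controls Lumen.
Lumen holds 100% of Ironvale, so Rania controls Ironvale.
Ironvale and Caldera together hold 44% + 56% = 100% of Crestway, so Rania controls Crestway.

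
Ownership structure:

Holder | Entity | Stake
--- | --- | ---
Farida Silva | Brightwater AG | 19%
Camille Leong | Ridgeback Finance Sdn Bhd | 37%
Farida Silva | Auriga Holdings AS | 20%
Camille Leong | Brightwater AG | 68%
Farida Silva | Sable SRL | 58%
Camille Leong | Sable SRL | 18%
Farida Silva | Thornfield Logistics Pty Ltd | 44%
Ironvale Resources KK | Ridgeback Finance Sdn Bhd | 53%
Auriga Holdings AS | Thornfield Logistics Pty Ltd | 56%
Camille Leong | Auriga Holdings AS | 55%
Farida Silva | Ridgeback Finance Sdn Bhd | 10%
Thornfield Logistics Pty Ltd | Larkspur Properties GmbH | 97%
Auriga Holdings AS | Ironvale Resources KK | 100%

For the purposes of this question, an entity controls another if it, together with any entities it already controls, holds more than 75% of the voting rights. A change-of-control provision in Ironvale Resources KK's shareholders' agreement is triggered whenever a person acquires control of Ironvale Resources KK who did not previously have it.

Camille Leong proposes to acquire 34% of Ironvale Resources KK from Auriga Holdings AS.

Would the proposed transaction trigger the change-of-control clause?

The purchase adds only to Camille's holdings (Auriga's stake shrinks), so Camille is the only person who could newly come to control Ironvale.
Camille's largest direct stake is 68% in Brightwater, which does not meet the threshold, so Camille controls no company.
Neither Camille nor any entity Camille controls holds any voting interest in Ironvale.
So before the transaction, Camille does not control Ironvale.
After the purchase, Camille holds 34% of Ironvale directly, and Auriga's stake falls to 66%.
After the transaction, Camille's side holds 34% of Ironvale, not > 75%, so Camille still does not control Ironvale.
No new person acquires control, so the clause is not triggered.

No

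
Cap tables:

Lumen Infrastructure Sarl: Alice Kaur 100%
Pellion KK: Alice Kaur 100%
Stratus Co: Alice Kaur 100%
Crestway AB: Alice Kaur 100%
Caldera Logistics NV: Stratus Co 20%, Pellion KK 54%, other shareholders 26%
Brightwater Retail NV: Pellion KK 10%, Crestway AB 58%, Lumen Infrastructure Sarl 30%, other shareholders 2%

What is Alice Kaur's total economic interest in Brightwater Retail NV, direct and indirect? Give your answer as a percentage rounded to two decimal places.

Alice reaches Brightwater along 3 paths.
Via Pellion: 100% × 10% = 10%.
Via Crestway: 100% × 58% = 58%.
Via Lumen: 100% × 30% = 30%.
Total: 10% + 58% + 30% = 98%.
Rounded: 98.00%.

98.00%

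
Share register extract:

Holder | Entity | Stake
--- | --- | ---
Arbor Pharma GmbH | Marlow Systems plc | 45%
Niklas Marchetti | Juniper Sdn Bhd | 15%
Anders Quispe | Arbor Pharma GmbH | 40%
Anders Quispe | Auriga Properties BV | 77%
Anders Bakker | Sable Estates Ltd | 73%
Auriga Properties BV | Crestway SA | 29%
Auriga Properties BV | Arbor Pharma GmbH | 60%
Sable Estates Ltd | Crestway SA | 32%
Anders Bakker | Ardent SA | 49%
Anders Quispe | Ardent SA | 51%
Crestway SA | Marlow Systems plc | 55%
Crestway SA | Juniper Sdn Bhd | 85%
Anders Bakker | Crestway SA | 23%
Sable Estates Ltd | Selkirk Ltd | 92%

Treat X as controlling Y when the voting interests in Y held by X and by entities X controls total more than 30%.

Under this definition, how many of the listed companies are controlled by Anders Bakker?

6

Anders Bakker holds 73% of Sable, so Anders Bakker controls Sable.
Sable holds 92% of Selkirk, so Anders Bakker controls Selkirk.
Anders Bakker and Sable together hold 23% + 32% = 55% of Crestway, so Anders Bakker controls Crestway.
Crestway holds 85% of Juniper, so Anders Bakker controls Juniper.
Anders Bakker holds 49% of Ardent, so Anders Bakker controls Ardent.
Crestway holds 55% of Marlow, so Anders Bakker controls Marlow.
No other company's threshold is met.
Anders Bakker controls 6 companies.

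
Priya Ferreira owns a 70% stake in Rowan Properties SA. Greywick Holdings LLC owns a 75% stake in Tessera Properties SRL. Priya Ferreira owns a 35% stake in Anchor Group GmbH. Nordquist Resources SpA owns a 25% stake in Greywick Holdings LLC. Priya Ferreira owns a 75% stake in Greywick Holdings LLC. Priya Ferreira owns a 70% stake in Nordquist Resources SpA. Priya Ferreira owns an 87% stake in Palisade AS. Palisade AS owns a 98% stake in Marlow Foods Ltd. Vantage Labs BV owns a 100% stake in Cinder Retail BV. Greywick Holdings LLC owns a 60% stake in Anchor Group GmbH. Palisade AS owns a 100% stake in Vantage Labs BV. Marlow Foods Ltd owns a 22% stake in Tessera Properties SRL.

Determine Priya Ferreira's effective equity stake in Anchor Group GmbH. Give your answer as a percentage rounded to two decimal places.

Priya reaches Anchor along 3 paths.
Via Nordquist → Greywick: 70% × 25% × 60% = 10.5%.
Via Greywick: 75% × 60% = 45%.
Direct stake: 35% = 35%.
Total: 10.5% + 45% + 35% = 90.5%.
Rounded: 90.50%.

90.50%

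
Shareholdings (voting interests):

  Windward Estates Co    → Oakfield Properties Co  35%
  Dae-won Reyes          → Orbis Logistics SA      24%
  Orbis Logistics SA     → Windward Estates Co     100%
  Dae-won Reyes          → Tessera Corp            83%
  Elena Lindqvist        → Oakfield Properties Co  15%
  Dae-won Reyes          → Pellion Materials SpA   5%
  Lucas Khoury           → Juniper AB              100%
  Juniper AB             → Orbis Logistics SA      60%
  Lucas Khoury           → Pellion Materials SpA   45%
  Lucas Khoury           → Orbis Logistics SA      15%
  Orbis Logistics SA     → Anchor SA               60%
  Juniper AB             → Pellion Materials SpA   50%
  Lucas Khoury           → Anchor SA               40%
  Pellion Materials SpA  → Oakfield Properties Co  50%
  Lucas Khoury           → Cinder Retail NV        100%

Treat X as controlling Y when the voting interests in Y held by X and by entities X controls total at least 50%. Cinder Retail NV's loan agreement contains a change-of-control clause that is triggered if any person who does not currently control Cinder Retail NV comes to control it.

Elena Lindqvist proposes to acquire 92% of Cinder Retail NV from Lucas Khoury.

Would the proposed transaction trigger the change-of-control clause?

The purchase adds only to Elena's holdings (Lucas's stake shrinks), so Elena is the only person who could newly come to control Cinder.
Elena's largest direct stake is 15% in Oakfield, which does not meet the threshold, so Elena controls no company.
Neither Elena nor any entity Elena controls holds any voting interest in Cinder.
So before the transaction, Elena does not control Cinder.
After the purchase, Elena holds 92% of Cinder directly, and Lucas's stake falls to 8%.
Elena holds 92% of Cinder, so Elena controls Cinder.
Elena did not control Cinder before and does after, so the clause is triggered.

Yes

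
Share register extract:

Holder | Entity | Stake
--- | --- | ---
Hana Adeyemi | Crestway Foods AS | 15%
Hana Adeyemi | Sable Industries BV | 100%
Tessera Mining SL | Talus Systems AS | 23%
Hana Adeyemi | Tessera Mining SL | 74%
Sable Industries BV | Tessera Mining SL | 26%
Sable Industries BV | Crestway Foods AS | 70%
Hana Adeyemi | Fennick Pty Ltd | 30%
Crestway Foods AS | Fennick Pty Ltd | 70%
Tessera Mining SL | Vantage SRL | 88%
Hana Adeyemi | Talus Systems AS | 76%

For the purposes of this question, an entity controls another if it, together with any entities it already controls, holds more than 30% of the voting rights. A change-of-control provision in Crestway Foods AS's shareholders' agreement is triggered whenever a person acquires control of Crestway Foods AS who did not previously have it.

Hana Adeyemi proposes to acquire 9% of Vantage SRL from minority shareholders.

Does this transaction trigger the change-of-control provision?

The purchase changes only Hana's holdings, so Hana is the only person who could newly come to control Crestway.
Hana holds 100% of Sable, so Hana controls Sable.
Hana and Sable together hold 15% + 70% = 85% of Crestway, so Hana controls Crestway.
So Hana already controls Crestway before the transaction.
After the purchase, Hana holds 9% of Vantage directly.
Hana controlled Crestway already, so this is not a new person acquiring control; every other person's position is unchanged or reduced.
No new person acquires control, so the clause is not triggered.

No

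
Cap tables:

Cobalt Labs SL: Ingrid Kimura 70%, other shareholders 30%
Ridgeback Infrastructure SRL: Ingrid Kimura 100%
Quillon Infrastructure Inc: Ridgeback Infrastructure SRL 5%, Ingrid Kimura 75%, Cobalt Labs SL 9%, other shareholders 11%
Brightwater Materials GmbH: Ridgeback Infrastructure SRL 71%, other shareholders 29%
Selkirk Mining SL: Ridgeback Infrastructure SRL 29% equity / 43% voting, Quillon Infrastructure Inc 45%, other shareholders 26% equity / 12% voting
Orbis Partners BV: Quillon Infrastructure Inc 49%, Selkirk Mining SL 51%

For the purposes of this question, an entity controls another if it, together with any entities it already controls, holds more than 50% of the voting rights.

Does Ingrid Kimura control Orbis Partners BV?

Yes

Ingrid holds 100% of Ridgeback, so Ingrid controls Ridgeback.
Ingrid holds 70% of Cobalt, so Ingrid controls Cobalt.
Ridgeback and Ingrid and Cobalt together hold 5% + 75% + 9% = 89% of Quillon, so Ingrid controls Quillon.
Ridgeback and Quillon together hold 43% + 45% = 88% of Selkirk, so Ingrid controls Selkirk.
Quillon and Selkirk together hold 49% + 51% = 100% of Orbis, so Ingrid controls Orbis.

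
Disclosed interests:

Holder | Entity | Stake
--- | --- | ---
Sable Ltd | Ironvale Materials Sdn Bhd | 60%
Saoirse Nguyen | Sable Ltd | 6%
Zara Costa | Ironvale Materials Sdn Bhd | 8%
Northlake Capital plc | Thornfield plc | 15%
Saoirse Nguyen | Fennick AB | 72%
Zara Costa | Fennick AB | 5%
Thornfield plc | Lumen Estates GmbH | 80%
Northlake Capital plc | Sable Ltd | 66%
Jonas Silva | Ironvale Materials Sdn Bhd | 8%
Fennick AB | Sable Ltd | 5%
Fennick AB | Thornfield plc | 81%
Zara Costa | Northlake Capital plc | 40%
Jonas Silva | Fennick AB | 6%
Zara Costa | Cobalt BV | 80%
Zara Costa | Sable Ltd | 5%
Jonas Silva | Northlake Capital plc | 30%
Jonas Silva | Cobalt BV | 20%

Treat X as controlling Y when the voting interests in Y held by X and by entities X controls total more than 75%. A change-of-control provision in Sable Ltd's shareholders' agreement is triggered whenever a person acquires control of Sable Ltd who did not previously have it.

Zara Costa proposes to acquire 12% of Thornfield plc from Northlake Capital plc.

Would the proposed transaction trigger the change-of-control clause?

No

The purchase adds only to Zara's holdings (Northlake's stake shrinks), so Zara is the only person who could newly come to control Sable.
Zara holds 80% of Cobalt, so Zara controls Cobalt.
In Sable, Zara's side holds only 5%, not > 75%.
So before the transaction, Zara does not control Sable.
After the purchase, Zara holds 12% of Thornfield directly, and Northlake's stake falls to 3%.
Zara's side now holds 12% of Thornfield, not > 75%, so Zara still does not control Thornfield.
After the transaction, Zara's side holds 5% of Sable, not > 75%, so Zara still does not control Sable.
No new person acquires control, so the clause is not triggered.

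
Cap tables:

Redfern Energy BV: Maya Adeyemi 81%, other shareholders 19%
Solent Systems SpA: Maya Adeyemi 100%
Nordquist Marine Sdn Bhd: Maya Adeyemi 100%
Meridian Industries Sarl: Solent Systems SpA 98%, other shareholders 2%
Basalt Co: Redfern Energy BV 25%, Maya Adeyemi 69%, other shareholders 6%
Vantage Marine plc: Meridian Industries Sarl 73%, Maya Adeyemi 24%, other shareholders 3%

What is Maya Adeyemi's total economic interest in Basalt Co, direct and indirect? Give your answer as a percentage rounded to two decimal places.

Maya reaches Basalt along 2 paths.
Via Redfern: 81% × 25% = 20.25%.
Direct stake: 69% = 69%.
Total: 20.25% + 69% = 89.25%.

89.25%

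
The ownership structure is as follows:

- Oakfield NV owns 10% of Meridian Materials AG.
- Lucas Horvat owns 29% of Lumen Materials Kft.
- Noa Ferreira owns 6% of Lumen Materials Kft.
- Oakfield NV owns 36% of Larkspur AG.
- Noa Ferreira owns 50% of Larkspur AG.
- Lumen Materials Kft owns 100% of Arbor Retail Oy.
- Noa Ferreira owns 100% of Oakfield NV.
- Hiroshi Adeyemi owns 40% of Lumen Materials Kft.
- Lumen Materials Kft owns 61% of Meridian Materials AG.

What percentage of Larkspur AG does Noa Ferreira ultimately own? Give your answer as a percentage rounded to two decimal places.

Noa reaches Larkspur along 2 paths.
Direct stake: 50% = 50%.
Via Oakfield: 100% × 36% = 36%.
Total: 50% + 36% = 86%.
Rounded: 86.00%.

86.00%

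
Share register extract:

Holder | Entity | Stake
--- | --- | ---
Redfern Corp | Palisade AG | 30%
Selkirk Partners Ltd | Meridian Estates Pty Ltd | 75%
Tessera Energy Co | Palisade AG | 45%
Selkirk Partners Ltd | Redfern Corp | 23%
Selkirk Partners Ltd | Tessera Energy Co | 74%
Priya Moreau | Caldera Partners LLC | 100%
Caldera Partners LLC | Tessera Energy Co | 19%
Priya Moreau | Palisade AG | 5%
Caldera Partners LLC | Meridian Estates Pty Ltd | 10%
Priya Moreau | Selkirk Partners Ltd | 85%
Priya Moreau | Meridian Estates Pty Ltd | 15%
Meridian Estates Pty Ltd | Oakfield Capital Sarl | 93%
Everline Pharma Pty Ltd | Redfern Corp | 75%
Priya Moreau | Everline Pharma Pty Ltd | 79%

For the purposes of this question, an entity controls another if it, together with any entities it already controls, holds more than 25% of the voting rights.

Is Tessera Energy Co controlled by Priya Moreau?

Priya holds 85% of Selkirk, so Priya controls Selkirk.
Priya holds 100% of Caldera, so Priya controls Caldera.
Caldera and Selkirk together hold 19% + 74% = 93% of Tessera, so Priya controls Tessera.

Yes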